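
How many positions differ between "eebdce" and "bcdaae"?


Comparing "eebdce" and "bcdaae" position by position:
  Position 0: 'e' vs 'b' => DIFFER
  Position 1: 'e' vs 'c' => DIFFER
  Position 2: 'b' vs 'd' => DIFFER
  Position 3: 'd' vs 'a' => DIFFER
  Position 4: 'c' vs 'a' => DIFFER
  Position 5: 'e' vs 'e' => same
Positions that differ: 5

5


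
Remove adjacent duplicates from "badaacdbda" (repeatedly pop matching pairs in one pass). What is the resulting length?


Input: badaacdbda
Stack-based adjacent duplicate removal:
  Read 'b': push. Stack: b
  Read 'a': push. Stack: ba
  Read 'd': push. Stack: bad
  Read 'a': push. Stack: bada
  Read 'a': matches stack top 'a' => pop. Stack: bad
  Read 'c': push. Stack: badc
  Read 'd': push. Stack: badcd
  Read 'b': push. Stack: badcdb
  Read 'd': push. Stack: badcdbd
  Read 'a': push. Stack: badcdbda
Final stack: "badcdbda" (length 8)

8


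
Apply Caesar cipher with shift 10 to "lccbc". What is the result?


Caesar cipher: shift "lccbc" by 10
  'l' (pos 11) + 10 = pos 21 = 'v'
  'c' (pos 2) + 10 = pos 12 = 'm'
  'c' (pos 2) + 10 = pos 12 = 'm'
  'b' (pos 1) + 10 = pos 11 = 'l'
  'c' (pos 2) + 10 = pos 12 = 'm'
Result: vmmlm

vmmlm


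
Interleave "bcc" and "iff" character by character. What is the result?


Interleaving "bcc" and "iff":
  Position 0: 'b' from first, 'i' from second => "bi"
  Position 1: 'c' from first, 'f' from second => "cf"
  Position 2: 'c' from first, 'f' from second => "cf"
Result: bicfcf

bicfcf


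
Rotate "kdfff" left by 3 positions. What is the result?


Input: "kdfff", rotate left by 3
First 3 characters: "kdf"
Remaining characters: "ff"
Concatenate remaining + first: "ff" + "kdf" = "ffkdf"

ffkdf


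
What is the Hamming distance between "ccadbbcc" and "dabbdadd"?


Comparing "ccadbbcc" and "dabbdadd" position by position:
  Position 0: 'c' vs 'd' => differ
  Position 1: 'c' vs 'a' => differ
  Position 2: 'a' vs 'b' => differ
  Position 3: 'd' vs 'b' => differ
  Position 4: 'b' vs 'd' => differ
  Position 5: 'b' vs 'a' => differ
  Position 6: 'c' vs 'd' => differ
  Position 7: 'c' vs 'd' => differ
Total differences (Hamming distance): 8

8


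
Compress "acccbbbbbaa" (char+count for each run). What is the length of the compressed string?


Input: acccbbbbbaa
Runs:
  'a' x 1 => "a1"
  'c' x 3 => "c3"
  'b' x 5 => "b5"
  'a' x 2 => "a2"
Compressed: "a1c3b5a2"
Compressed length: 8

8


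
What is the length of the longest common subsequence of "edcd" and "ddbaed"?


LCS of "edcd" and "ddbaed"
DP table:
           d    d    b    a    e    d
      0    0    0    0    0    0    0
  e   0    0    0    0    0    1    1
  d   0    1    1    1    1    1    2
  c   0    1    1    1    1    1    2
  d   0    1    2    2    2    2    2
LCS length = dp[4][6] = 2

2


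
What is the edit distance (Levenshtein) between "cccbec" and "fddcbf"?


Computing edit distance: "cccbec" -> "fddcbf"
DP table:
           f    d    d    c    b    f
      0    1    2    3    4    5    6
  c   1    1    2    3    3    4    5
  c   2    2    2    3    3    4    5
  c   3    3    3    3    3    4    5
  b   4    4    4    4    4    3    4
  e   5    5    5    5    5    4    4
  c   6    6    6    6    5    5    5
Edit distance = dp[6][6] = 5

5


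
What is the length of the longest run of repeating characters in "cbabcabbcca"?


Input: "cbabcabbcca"
Scanning for longest run:
  Position 1 ('b'): new char, reset run to 1
  Position 2 ('a'): new char, reset run to 1
  Position 3 ('b'): new char, reset run to 1
  Position 4 ('c'): new char, reset run to 1
  Position 5 ('a'): new char, reset run to 1
  Position 6 ('b'): new char, reset run to 1
  Position 7 ('b'): continues run of 'b', length=2
  Position 8 ('c'): new char, reset run to 1
  Position 9 ('c'): continues run of 'c', length=2
  Position 10 ('a'): new char, reset run to 1
Longest run: 'b' with length 2

2


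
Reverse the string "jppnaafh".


Input: jppnaafh
Reading characters right to left:
  Position 7: 'h'
  Position 6: 'f'
  Position 5: 'a'
  Position 4: 'a'
  Position 3: 'n'
  Position 2: 'p'
  Position 1: 'p'
  Position 0: 'j'
Reversed: hfaanppj

hfaanppj


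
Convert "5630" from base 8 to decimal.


Input: "5630" in base 8
Positional expansion:
  Digit '5' (value 5) x 8^3 = 2560
  Digit '6' (value 6) x 8^2 = 384
  Digit '3' (value 3) x 8^1 = 24
  Digit '0' (value 0) x 8^0 = 0
Sum = 2968

2968


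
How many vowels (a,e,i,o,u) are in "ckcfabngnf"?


Input: ckcfabngnf
Checking each character:
  'c' at position 0: consonant
  'k' at position 1: consonant
  'c' at position 2: consonant
  'f' at position 3: consonant
  'a' at position 4: vowel (running total: 1)
  'b' at position 5: consonant
  'n' at position 6: consonant
  'g' at position 7: consonant
  'n' at position 8: consonant
  'f' at position 9: consonant
Total vowels: 1

1


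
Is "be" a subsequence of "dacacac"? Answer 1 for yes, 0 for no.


Check if "be" is a subsequence of "dacacac"
Greedy scan:
  Position 0 ('d'): no match needed
  Position 1 ('a'): no match needed
  Position 2 ('c'): no match needed
  Position 3 ('a'): no match needed
  Position 4 ('c'): no match needed
  Position 5 ('a'): no match needed
  Position 6 ('c'): no match needed
Only matched 0/2 characters => not a subsequence

0


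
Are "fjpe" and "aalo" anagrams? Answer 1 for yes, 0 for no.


Strings: "fjpe", "aalo"
Sorted first:  efjp
Sorted second: aalo
Differ at position 0: 'e' vs 'a' => not anagrams

0


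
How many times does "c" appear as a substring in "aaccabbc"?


Searching for "c" in "aaccabbc"
Scanning each position:
  Position 0: "a" => no
  Position 1: "a" => no
  Position 2: "c" => MATCH
  Position 3: "c" => MATCH
  Position 4: "a" => no
  Position 5: "b" => no
  Position 6: "b" => no
  Position 7: "c" => MATCH
Total occurrences: 3

3


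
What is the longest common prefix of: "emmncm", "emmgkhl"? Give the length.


Words: emmncm, emmgkhl
  Position 0: all 'e' => match
  Position 1: all 'm' => match
  Position 2: all 'm' => match
  Position 3: ('n', 'g') => mismatch, stop
LCP = "emm" (length 3)

3


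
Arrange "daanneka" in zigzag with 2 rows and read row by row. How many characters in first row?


Zigzag "daanneka" into 2 rows:
Placing characters:
  'd' => row 0
  'a' => row 1
  'a' => row 0
  'n' => row 1
  'n' => row 0
  'e' => row 1
  'k' => row 0
  'a' => row 1
Rows:
  Row 0: "dank"
  Row 1: "anea"
First row length: 4

4


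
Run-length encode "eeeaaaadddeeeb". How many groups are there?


Input: eeeaaaadddeeeb
Scanning for consecutive runs:
  Group 1: 'e' x 3 (positions 0-2)
  Group 2: 'a' x 4 (positions 3-6)
  Group 3: 'd' x 3 (positions 7-9)
  Group 4: 'e' x 3 (positions 10-12)
  Group 5: 'b' x 1 (positions 13-13)
Total groups: 5

5


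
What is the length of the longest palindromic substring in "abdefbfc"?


Input: "abdefbfc"
Checking substrings for palindromes:
  [4:7] "fbf" (len 3) => palindrome
Longest palindromic substring: "fbf" with length 3

3


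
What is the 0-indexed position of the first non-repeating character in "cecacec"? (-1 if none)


Input: cecacec
Character frequencies:
  'a': 1
  'c': 4
  'e': 2
Scanning left to right for freq == 1:
  Position 0 ('c'): freq=4, skip
  Position 1 ('e'): freq=2, skip
  Position 2 ('c'): freq=4, skip
  Position 3 ('a'): unique! => answer = 3

3


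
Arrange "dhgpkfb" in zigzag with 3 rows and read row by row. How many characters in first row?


Zigzag "dhgpkfb" into 3 rows:
Placing characters:
  'd' => row 0
  'h' => row 1
  'g' => row 2
  'p' => row 1
  'k' => row 0
  'f' => row 1
  'b' => row 2
Rows:
  Row 0: "dk"
  Row 1: "hpf"
  Row 2: "gb"
First row length: 2

2


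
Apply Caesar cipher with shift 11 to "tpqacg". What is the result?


Caesar cipher: shift "tpqacg" by 11
  't' (pos 19) + 11 = pos 4 = 'e'
  'p' (pos 15) + 11 = pos 0 = 'a'
  'q' (pos 16) + 11 = pos 1 = 'b'
  'a' (pos 0) + 11 = pos 11 = 'l'
  'c' (pos 2) + 11 = pos 13 = 'n'
  'g' (pos 6) + 11 = pos 17 = 'r'
Result: eablnr

eablnr


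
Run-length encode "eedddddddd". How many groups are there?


Input: eedddddddd
Scanning for consecutive runs:
  Group 1: 'e' x 2 (positions 0-1)
  Group 2: 'd' x 8 (positions 2-9)
Total groups: 2

2


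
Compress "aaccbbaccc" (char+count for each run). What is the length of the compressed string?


Input: aaccbbaccc
Runs:
  'a' x 2 => "a2"
  'c' x 2 => "c2"
  'b' x 2 => "b2"
  'a' x 1 => "a1"
  'c' x 3 => "c3"
Compressed: "a2c2b2a1c3"
Compressed length: 10

10


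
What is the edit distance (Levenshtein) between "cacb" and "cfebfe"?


Computing edit distance: "cacb" -> "cfebfe"
DP table:
           c    f    e    b    f    e
      0    1    2    3    4    5    6
  c   1    0    1    2    3    4    5
  a   2    1    1    2    3    4    5
  c   3    2    2    2    3    4    5
  b   4    3    3    3    2    3    4
Edit distance = dp[4][6] = 4

4


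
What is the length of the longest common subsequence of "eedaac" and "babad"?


LCS of "eedaac" and "babad"
DP table:
           b    a    b    a    d
      0    0    0    0    0    0
  e   0    0    0    0    0    0
  e   0    0    0    0    0    0
  d   0    0    0    0    0    1
  a   0    0    1    1    1    1
  a   0    0    1    1    2    2
  c   0    0    1    1    2    2
LCS length = dp[6][5] = 2

2


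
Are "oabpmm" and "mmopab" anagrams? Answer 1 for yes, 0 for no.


Strings: "oabpmm", "mmopab"
Sorted first:  abmmop
Sorted second: abmmop
Sorted forms match => anagrams

1


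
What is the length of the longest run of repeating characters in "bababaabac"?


Input: "bababaabac"
Scanning for longest run:
  Position 1 ('a'): new char, reset run to 1
  Position 2 ('b'): new char, reset run to 1
  Position 3 ('a'): new char, reset run to 1
  Position 4 ('b'): new char, reset run to 1
  Position 5 ('a'): new char, reset run to 1
  Position 6 ('a'): continues run of 'a', length=2
  Position 7 ('b'): new char, reset run to 1
  Position 8 ('a'): new char, reset run to 1
  Position 9 ('c'): new char, reset run to 1
Longest run: 'a' with length 2

2


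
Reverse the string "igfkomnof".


Input: igfkomnof
Reading characters right to left:
  Position 8: 'f'
  Position 7: 'o'
  Position 6: 'n'
  Position 5: 'm'
  Position 4: 'o'
  Position 3: 'k'
  Position 2: 'f'
  Position 1: 'g'
  Position 0: 'i'
Reversed: fonmokfgi

fonmokfgi


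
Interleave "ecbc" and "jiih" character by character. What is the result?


Interleaving "ecbc" and "jiih":
  Position 0: 'e' from first, 'j' from second => "ej"
  Position 1: 'c' from first, 'i' from second => "ci"
  Position 2: 'b' from first, 'i' from second => "bi"
  Position 3: 'c' from first, 'h' from second => "ch"
Result: ejcibich

ejcibich


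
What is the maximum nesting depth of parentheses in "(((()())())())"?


Input: "(((()())())())"
Tracking depth:
  Position 0 '(': depth becomes 1
  Position 1 '(': depth becomes 2
  Position 2 '(': depth becomes 3
  Position 3 '(': depth becomes 4
  Position 4 ')': depth becomes 3
  Position 5 '(': depth becomes 4
  Position 6 ')': depth becomes 3
  Position 7 ')': depth becomes 2
  Position 8 '(': depth becomes 3
  Position 9 ')': depth becomes 2
  Position 10 ')': depth becomes 1
  Position 11 '(': depth becomes 2
  Position 12 ')': depth becomes 1
  Position 13 ')': depth becomes 0
Maximum depth reached: 4

4


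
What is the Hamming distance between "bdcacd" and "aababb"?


Comparing "bdcacd" and "aababb" position by position:
  Position 0: 'b' vs 'a' => differ
  Position 1: 'd' vs 'a' => differ
  Position 2: 'c' vs 'b' => differ
  Position 3: 'a' vs 'a' => same
  Position 4: 'c' vs 'b' => differ
  Position 5: 'd' vs 'b' => differ
Total differences (Hamming distance): 5

5


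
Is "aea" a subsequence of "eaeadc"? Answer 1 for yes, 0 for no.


Check if "aea" is a subsequence of "eaeadc"
Greedy scan:
  Position 0 ('e'): no match needed
  Position 1 ('a'): matches sub[0] = 'a'
  Position 2 ('e'): matches sub[1] = 'e'
  Position 3 ('a'): matches sub[2] = 'a'
  Position 4 ('d'): no match needed
  Position 5 ('c'): no match needed
All 3 characters matched => is a subsequence

1


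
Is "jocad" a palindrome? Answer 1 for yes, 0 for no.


Input: jocad
Reversed: dacoj
  Compare pos 0 ('j') with pos 4 ('d'): MISMATCH
  Compare pos 1 ('o') with pos 3 ('a'): MISMATCH
Result: not a palindrome

0


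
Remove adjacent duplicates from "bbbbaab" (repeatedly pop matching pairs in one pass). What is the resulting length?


Input: bbbbaab
Stack-based adjacent duplicate removal:
  Read 'b': push. Stack: b
  Read 'b': matches stack top 'b' => pop. Stack: (empty)
  Read 'b': push. Stack: b
  Read 'b': matches stack top 'b' => pop. Stack: (empty)
  Read 'a': push. Stack: a
  Read 'a': matches stack top 'a' => pop. Stack: (empty)
  Read 'b': push. Stack: b
Final stack: "b" (length 1)

1


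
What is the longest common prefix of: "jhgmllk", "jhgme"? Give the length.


Words: jhgmllk, jhgme
  Position 0: all 'j' => match
  Position 1: all 'h' => match
  Position 2: all 'g' => match
  Position 3: all 'm' => match
  Position 4: ('l', 'e') => mismatch, stop
LCP = "jhgm" (length 4)

4


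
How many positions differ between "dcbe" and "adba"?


Comparing "dcbe" and "adba" position by position:
  Position 0: 'd' vs 'a' => DIFFER
  Position 1: 'c' vs 'd' => DIFFER
  Position 2: 'b' vs 'b' => same
  Position 3: 'e' vs 'a' => DIFFER
Positions that differ: 3

3


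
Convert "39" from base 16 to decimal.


Input: "39" in base 16
Positional expansion:
  Digit '3' (value 3) x 16^1 = 48
  Digit '9' (value 9) x 16^0 = 9
Sum = 57

57


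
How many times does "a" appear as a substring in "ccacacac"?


Searching for "a" in "ccacacac"
Scanning each position:
  Position 0: "c" => no
  Position 1: "c" => no
  Position 2: "a" => MATCH
  Position 3: "c" => no
  Position 4: "a" => MATCH
  Position 5: "c" => no
  Position 6: "a" => MATCH
  Position 7: "c" => no
Total occurrences: 3

3


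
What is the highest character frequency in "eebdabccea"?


Input: eebdabccea
Character counts:
  'a': 2
  'b': 2
  'c': 2
  'd': 1
  'e': 3
Maximum frequency: 3

3


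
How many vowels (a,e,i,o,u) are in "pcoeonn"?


Input: pcoeonn
Checking each character:
  'p' at position 0: consonant
  'c' at position 1: consonant
  'o' at position 2: vowel (running total: 1)
  'e' at position 3: vowel (running total: 2)
  'o' at position 4: vowel (running total: 3)
  'n' at position 5: consonant
  'n' at position 6: consonant
Total vowels: 3

3


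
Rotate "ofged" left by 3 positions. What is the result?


Input: "ofged", rotate left by 3
First 3 characters: "ofg"
Remaining characters: "ed"
Concatenate remaining + first: "ed" + "ofg" = "edofg"

edofg


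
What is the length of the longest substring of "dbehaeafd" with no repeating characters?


Input: "dbehaeafd"
Sliding window (track last position of each char):
  Position 0 ('d'): window [0,0] length 1 -- new best
  Position 1 ('b'): window [0,1] length 2 -- new best
  Position 2 ('e'): window [0,2] length 3 -- new best
  Position 3 ('h'): window [0,3] length 4 -- new best
  Position 4 ('a'): window [0,4] length 5 -- new best
  Position 5 ('e'): repeat (last at 2), move window start to 3
  Position 5 ('e'): window [3,5] length 3
  Position 6 ('a'): repeat (last at 4), move window start to 5
  Position 6 ('a'): window [5,6] length 2
  Position 7 ('f'): window [5,7] length 3
  Position 8 ('d'): window [5,8] length 4
Longest substring with no repeats: "dbeha" with length 5

5


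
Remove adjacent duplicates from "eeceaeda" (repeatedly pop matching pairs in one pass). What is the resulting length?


Input: eeceaeda
Stack-based adjacent duplicate removal:
  Read 'e': push. Stack: e
  Read 'e': matches stack top 'e' => pop. Stack: (empty)
  Read 'c': push. Stack: c
  Read 'e': push. Stack: ce
  Read 'a': push. Stack: cea
  Read 'e': push. Stack: ceae
  Read 'd': push. Stack: ceaed
  Read 'a': push. Stack: ceaeda
Final stack: "ceaeda" (length 6)

6


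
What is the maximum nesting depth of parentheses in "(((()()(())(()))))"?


Input: "(((()()(())(()))))"
Tracking depth:
  Position 0 '(': depth becomes 1
  Position 1 '(': depth becomes 2
  Position 2 '(': depth becomes 3
  Position 3 '(': depth becomes 4
  Position 4 ')': depth becomes 3
  Position 5 '(': depth becomes 4
  Position 6 ')': depth becomes 3
  Position 7 '(': depth becomes 4
  Position 8 '(': depth becomes 5
  Position 9 ')': depth becomes 4
  Position 10 ')': depth becomes 3
  Position 11 '(': depth becomes 4
  Position 12 '(': depth becomes 5
  Position 13 ')': depth becomes 4
  Position 14 ')': depth becomes 3
  Position 15 ')': depth becomes 2
  Position 16 ')': depth becomes 1
  Position 17 ')': depth becomes 0
Maximum depth reached: 5

5


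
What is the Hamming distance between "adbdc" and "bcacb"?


Comparing "adbdc" and "bcacb" position by position:
  Position 0: 'a' vs 'b' => differ
  Position 1: 'd' vs 'c' => differ
  Position 2: 'b' vs 'a' => differ
  Position 3: 'd' vs 'c' => differ
  Position 4: 'c' vs 'b' => differ
Total differences (Hamming distance): 5

5


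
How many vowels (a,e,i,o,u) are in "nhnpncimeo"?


Input: nhnpncimeo
Checking each character:
  'n' at position 0: consonant
  'h' at position 1: consonant
  'n' at position 2: consonant
  'p' at position 3: consonant
  'n' at position 4: consonant
  'c' at position 5: consonant
  'i' at position 6: vowel (running total: 1)
  'm' at position 7: consonant
  'e' at position 8: vowel (running total: 2)
  'o' at position 9: vowel (running total: 3)
Total vowels: 3

3


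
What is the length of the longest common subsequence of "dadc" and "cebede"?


LCS of "dadc" and "cebede"
DP table:
           c    e    b    e    d    e
      0    0    0    0    0    0    0
  d   0    0    0    0    0    1    1
  a   0    0    0    0    0    1    1
  d   0    0    0    0    0    1    1
  c   0    1    1    1    1    1    1
LCS length = dp[4][6] = 1

1


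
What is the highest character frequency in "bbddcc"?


Input: bbddcc
Character counts:
  'b': 2
  'c': 2
  'd': 2
Maximum frequency: 2

2


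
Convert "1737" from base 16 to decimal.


Input: "1737" in base 16
Positional expansion:
  Digit '1' (value 1) x 16^3 = 4096
  Digit '7' (value 7) x 16^2 = 1792
  Digit '3' (value 3) x 16^1 = 48
  Digit '7' (value 7) x 16^0 = 7
Sum = 5943

5943


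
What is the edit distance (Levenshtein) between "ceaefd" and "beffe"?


Computing edit distance: "ceaefd" -> "beffe"
DP table:
           b    e    f    f    e
      0    1    2    3    4    5
  c   1    1    2    3    4    5
  e   2    2    1    2    3    4
  a   3    3    2    2    3    4
  e   4    4    3    3    3    3
  f   5    5    4    3    3    4
  d   6    6    5    4    4    4
Edit distance = dp[6][5] = 4

4


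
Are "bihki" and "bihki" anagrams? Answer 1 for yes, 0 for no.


Strings: "bihki", "bihki"
Sorted first:  bhiik
Sorted second: bhiik
Sorted forms match => anagrams

1


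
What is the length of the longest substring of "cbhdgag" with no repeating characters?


Input: "cbhdgag"
Sliding window (track last position of each char):
  Position 0 ('c'): window [0,0] length 1 -- new best
  Position 1 ('b'): window [0,1] length 2 -- new best
  Position 2 ('h'): window [0,2] length 3 -- new best
  Position 3 ('d'): window [0,3] length 4 -- new best
  Position 4 ('g'): window [0,4] length 5 -- new best
  Position 5 ('a'): window [0,5] length 6 -- new best
  Position 6 ('g'): repeat (last at 4), move window start to 5
  Position 6 ('g'): window [5,6] length 2
Longest substring with no repeats: "cbhdga" with length 6

6


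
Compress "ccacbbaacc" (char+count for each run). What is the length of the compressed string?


Input: ccacbbaacc
Runs:
  'c' x 2 => "c2"
  'a' x 1 => "a1"
  'c' x 1 => "c1"
  'b' x 2 => "b2"
  'a' x 2 => "a2"
  'c' x 2 => "c2"
Compressed: "c2a1c1b2a2c2"
Compressed length: 12

12


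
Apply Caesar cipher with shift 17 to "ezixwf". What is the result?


Caesar cipher: shift "ezixwf" by 17
  'e' (pos 4) + 17 = pos 21 = 'v'
  'z' (pos 25) + 17 = pos 16 = 'q'
  'i' (pos 8) + 17 = pos 25 = 'z'
  'x' (pos 23) + 17 = pos 14 = 'o'
  'w' (pos 22) + 17 = pos 13 = 'n'
  'f' (pos 5) + 17 = pos 22 = 'w'
Result: vqzonw

vqzonw


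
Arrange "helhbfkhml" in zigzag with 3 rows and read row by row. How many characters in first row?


Zigzag "helhbfkhml" into 3 rows:
Placing characters:
  'h' => row 0
  'e' => row 1
  'l' => row 2
  'h' => row 1
  'b' => row 0
  'f' => row 1
  'k' => row 2
  'h' => row 1
  'm' => row 0
  'l' => row 1
Rows:
  Row 0: "hbm"
  Row 1: "ehfhl"
  Row 2: "lk"
First row length: 3

3


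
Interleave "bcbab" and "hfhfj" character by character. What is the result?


Interleaving "bcbab" and "hfhfj":
  Position 0: 'b' from first, 'h' from second => "bh"
  Position 1: 'c' from first, 'f' from second => "cf"
  Position 2: 'b' from first, 'h' from second => "bh"
  Position 3: 'a' from first, 'f' from second => "af"
  Position 4: 'b' from first, 'j' from second => "bj"
Result: bhcfbhafbj

bhcfbhafbj


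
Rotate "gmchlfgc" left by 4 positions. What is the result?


Input: "gmchlfgc", rotate left by 4
First 4 characters: "gmch"
Remaining characters: "lfgc"
Concatenate remaining + first: "lfgc" + "gmch" = "lfgcgmch"

lfgcgmch


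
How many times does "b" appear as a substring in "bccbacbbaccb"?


Searching for "b" in "bccbacbbaccb"
Scanning each position:
  Position 0: "b" => MATCH
  Position 1: "c" => no
  Position 2: "c" => no
  Position 3: "b" => MATCH
  Position 4: "a" => no
  Position 5: "c" => no
  Position 6: "b" => MATCH
  Position 7: "b" => MATCH
  Position 8: "a" => no
  Position 9: "c" => no
  Position 10: "c" => no
  Position 11: "b" => MATCH
Total occurrences: 5

5


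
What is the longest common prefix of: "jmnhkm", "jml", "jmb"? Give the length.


Words: jmnhkm, jml, jmb
  Position 0: all 'j' => match
  Position 1: all 'm' => match
  Position 2: ('n', 'l', 'b') => mismatch, stop
LCP = "jm" (length 2)

2


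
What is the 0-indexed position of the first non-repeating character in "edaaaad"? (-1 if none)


Input: edaaaad
Character frequencies:
  'a': 4
  'd': 2
  'e': 1
Scanning left to right for freq == 1:
  Position 0 ('e'): unique! => answer = 0

0


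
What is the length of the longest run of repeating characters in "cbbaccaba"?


Input: "cbbaccaba"
Scanning for longest run:
  Position 1 ('b'): new char, reset run to 1
  Position 2 ('b'): continues run of 'b', length=2
  Position 3 ('a'): new char, reset run to 1
  Position 4 ('c'): new char, reset run to 1
  Position 5 ('c'): continues run of 'c', length=2
  Position 6 ('a'): new char, reset run to 1
  Position 7 ('b'): new char, reset run to 1
  Position 8 ('a'): new char, reset run to 1
Longest run: 'b' with length 2

2


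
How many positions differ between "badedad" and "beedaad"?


Comparing "badedad" and "beedaad" position by position:
  Position 0: 'b' vs 'b' => same
  Position 1: 'a' vs 'e' => DIFFER
  Position 2: 'd' vs 'e' => DIFFER
  Position 3: 'e' vs 'd' => DIFFER
  Position 4: 'd' vs 'a' => DIFFER
  Position 5: 'a' vs 'a' => same
  Position 6: 'd' vs 'd' => same
Positions that differ: 4

4


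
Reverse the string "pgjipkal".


Input: pgjipkal
Reading characters right to left:
  Position 7: 'l'
  Position 6: 'a'
  Position 5: 'k'
  Position 4: 'p'
  Position 3: 'i'
  Position 2: 'j'
  Position 1: 'g'
  Position 0: 'p'
Reversed: lakpijgp

lakpijgp


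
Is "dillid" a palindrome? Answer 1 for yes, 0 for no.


Input: dillid
Reversed: dillid
  Compare pos 0 ('d') with pos 5 ('d'): match
  Compare pos 1 ('i') with pos 4 ('i'): match
  Compare pos 2 ('l') with pos 3 ('l'): match
Result: palindrome

1


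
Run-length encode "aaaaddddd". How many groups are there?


Input: aaaaddddd
Scanning for consecutive runs:
  Group 1: 'a' x 4 (positions 0-3)
  Group 2: 'd' x 5 (positions 4-8)
Total groups: 2

2


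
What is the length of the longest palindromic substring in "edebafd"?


Input: "edebafd"
Checking substrings for palindromes:
  [0:3] "ede" (len 3) => palindrome
Longest palindromic substring: "ede" with length 3

3


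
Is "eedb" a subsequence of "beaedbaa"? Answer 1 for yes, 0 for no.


Check if "eedb" is a subsequence of "beaedbaa"
Greedy scan:
  Position 0 ('b'): no match needed
  Position 1 ('e'): matches sub[0] = 'e'
  Position 2 ('a'): no match needed
  Position 3 ('e'): matches sub[1] = 'e'
  Position 4 ('d'): matches sub[2] = 'd'
  Position 5 ('b'): matches sub[3] = 'b'
  Position 6 ('a'): no match needed
  Position 7 ('a'): no match needed
All 4 characters matched => is a subsequence

1


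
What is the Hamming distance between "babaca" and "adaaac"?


Comparing "babaca" and "adaaac" position by position:
  Position 0: 'b' vs 'a' => differ
  Position 1: 'a' vs 'd' => differ
  Position 2: 'b' vs 'a' => differ
  Position 3: 'a' vs 'a' => same
  Position 4: 'c' vs 'a' => differ
  Position 5: 'a' vs 'c' => differ
Total differences (Hamming distance): 5

5


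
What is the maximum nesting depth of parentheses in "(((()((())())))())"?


Input: "(((()((())())))())"
Tracking depth:
  Position 0 '(': depth becomes 1
  Position 1 '(': depth becomes 2
  Position 2 '(': depth becomes 3
  Position 3 '(': depth becomes 4
  Position 4 ')': depth becomes 3
  Position 5 '(': depth becomes 4
  Position 6 '(': depth becomes 5
  Position 7 '(': depth becomes 6
  Position 8 ')': depth becomes 5
  Position 9 ')': depth becomes 4
  Position 10 '(': depth becomes 5
  Position 11 ')': depth becomes 4
  Position 12 ')': depth becomes 3
  Position 13 ')': depth becomes 2
  Position 14 ')': depth becomes 1
  Position 15 '(': depth becomes 2
  Position 16 ')': depth becomes 1
  Position 17 ')': depth becomes 0
Maximum depth reached: 6

6


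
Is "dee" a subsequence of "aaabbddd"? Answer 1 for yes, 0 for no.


Check if "dee" is a subsequence of "aaabbddd"
Greedy scan:
  Position 0 ('a'): no match needed
  Position 1 ('a'): no match needed
  Position 2 ('a'): no match needed
  Position 3 ('b'): no match needed
  Position 4 ('b'): no match needed
  Position 5 ('d'): matches sub[0] = 'd'
  Position 6 ('d'): no match needed
  Position 7 ('d'): no match needed
Only matched 1/3 characters => not a subsequence

0


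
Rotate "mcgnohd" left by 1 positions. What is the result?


Input: "mcgnohd", rotate left by 1
First 1 characters: "m"
Remaining characters: "cgnohd"
Concatenate remaining + first: "cgnohd" + "m" = "cgnohdm"

cgnohdm


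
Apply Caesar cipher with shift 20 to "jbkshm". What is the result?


Caesar cipher: shift "jbkshm" by 20
  'j' (pos 9) + 20 = pos 3 = 'd'
  'b' (pos 1) + 20 = pos 21 = 'v'
  'k' (pos 10) + 20 = pos 4 = 'e'
  's' (pos 18) + 20 = pos 12 = 'm'
  'h' (pos 7) + 20 = pos 1 = 'b'
  'm' (pos 12) + 20 = pos 6 = 'g'
Result: dvembg

dvembg


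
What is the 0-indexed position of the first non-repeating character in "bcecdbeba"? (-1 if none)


Input: bcecdbeba
Character frequencies:
  'a': 1
  'b': 3
  'c': 2
  'd': 1
  'e': 2
Scanning left to right for freq == 1:
  Position 0 ('b'): freq=3, skip
  Position 1 ('c'): freq=2, skip
  Position 2 ('e'): freq=2, skip
  Position 3 ('c'): freq=2, skip
  Position 4 ('d'): unique! => answer = 4

4


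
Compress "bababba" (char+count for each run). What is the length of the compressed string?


Input: bababba
Runs:
  'b' x 1 => "b1"
  'a' x 1 => "a1"
  'b' x 1 => "b1"
  'a' x 1 => "a1"
  'b' x 2 => "b2"
  'a' x 1 => "a1"
Compressed: "b1a1b1a1b2a1"
Compressed length: 12

12


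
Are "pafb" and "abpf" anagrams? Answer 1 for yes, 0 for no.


Strings: "pafb", "abpf"
Sorted first:  abfp
Sorted second: abfp
Sorted forms match => anagrams

1


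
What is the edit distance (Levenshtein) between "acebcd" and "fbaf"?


Computing edit distance: "acebcd" -> "fbaf"
DP table:
           f    b    a    f
      0    1    2    3    4
  a   1    1    2    2    3
  c   2    2    2    3    3
  e   3    3    3    3    4
  b   4    4    3    4    4
  c   5    5    4    4    5
  d   6    6    5    5    5
Edit distance = dp[6][4] = 5

5


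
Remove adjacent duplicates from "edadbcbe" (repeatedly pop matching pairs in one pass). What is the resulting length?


Input: edadbcbe
Stack-based adjacent duplicate removal:
  Read 'e': push. Stack: e
  Read 'd': push. Stack: ed
  Read 'a': push. Stack: eda
  Read 'd': push. Stack: edad
  Read 'b': push. Stack: edadb
  Read 'c': push. Stack: edadbc
  Read 'b': push. Stack: edadbcb
  Read 'e': push. Stack: edadbcbe
Final stack: "edadbcbe" (length 8)

8


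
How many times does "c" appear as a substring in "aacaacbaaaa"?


Searching for "c" in "aacaacbaaaa"
Scanning each position:
  Position 0: "a" => no
  Position 1: "a" => no
  Position 2: "c" => MATCH
  Position 3: "a" => no
  Position 4: "a" => no
  Position 5: "c" => MATCH
  Position 6: "b" => no
  Position 7: "a" => no
  Position 8: "a" => no
  Position 9: "a" => no
  Position 10: "a" => no
Total occurrences: 2

2


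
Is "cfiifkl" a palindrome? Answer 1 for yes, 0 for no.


Input: cfiifkl
Reversed: lkfiifc
  Compare pos 0 ('c') with pos 6 ('l'): MISMATCH
  Compare pos 1 ('f') with pos 5 ('k'): MISMATCH
  Compare pos 2 ('i') with pos 4 ('f'): MISMATCH
Result: not a palindrome

0


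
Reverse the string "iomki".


Input: iomki
Reading characters right to left:
  Position 4: 'i'
  Position 3: 'k'
  Position 2: 'm'
  Position 1: 'o'
  Position 0: 'i'
Reversed: ikmoi

ikmoi


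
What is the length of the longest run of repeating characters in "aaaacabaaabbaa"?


Input: "aaaacabaaabbaa"
Scanning for longest run:
  Position 1 ('a'): continues run of 'a', length=2
  Position 2 ('a'): continues run of 'a', length=3
  Position 3 ('a'): continues run of 'a', length=4
  Position 4 ('c'): new char, reset run to 1
  Position 5 ('a'): new char, reset run to 1
  Position 6 ('b'): new char, reset run to 1
  Position 7 ('a'): new char, reset run to 1
  Position 8 ('a'): continues run of 'a', length=2
  Position 9 ('a'): continues run of 'a', length=3
  Position 10 ('b'): new char, reset run to 1
  Position 11 ('b'): continues run of 'b', length=2
  Position 12 ('a'): new char, reset run to 1
  Position 13 ('a'): continues run of 'a', length=2
Longest run: 'a' with length 4

4


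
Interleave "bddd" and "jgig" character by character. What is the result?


Interleaving "bddd" and "jgig":
  Position 0: 'b' from first, 'j' from second => "bj"
  Position 1: 'd' from first, 'g' from second => "dg"
  Position 2: 'd' from first, 'i' from second => "di"
  Position 3: 'd' from first, 'g' from second => "dg"
Result: bjdgdidg

bjdgdidg


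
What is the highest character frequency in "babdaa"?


Input: babdaa
Character counts:
  'a': 3
  'b': 2
  'd': 1
Maximum frequency: 3

3


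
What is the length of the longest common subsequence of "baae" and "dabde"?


LCS of "baae" and "dabde"
DP table:
           d    a    b    d    e
      0    0    0    0    0    0
  b   0    0    0    1    1    1
  a   0    0    1    1    1    1
  a   0    0    1    1    1    1
  e   0    0    1    1    1    2
LCS length = dp[4][5] = 2

2


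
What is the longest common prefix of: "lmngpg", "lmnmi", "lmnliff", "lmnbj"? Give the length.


Words: lmngpg, lmnmi, lmnliff, lmnbj
  Position 0: all 'l' => match
  Position 1: all 'm' => match
  Position 2: all 'n' => match
  Position 3: ('g', 'm', 'l', 'b') => mismatch, stop
LCP = "lmn" (length 3)

3


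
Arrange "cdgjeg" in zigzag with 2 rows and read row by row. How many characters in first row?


Zigzag "cdgjeg" into 2 rows:
Placing characters:
  'c' => row 0
  'd' => row 1
  'g' => row 0
  'j' => row 1
  'e' => row 0
  'g' => row 1
Rows:
  Row 0: "cge"
  Row 1: "djg"
First row length: 3

3


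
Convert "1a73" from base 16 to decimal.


Input: "1a73" in base 16
Positional expansion:
  Digit '1' (value 1) x 16^3 = 4096
  Digit 'a' (value 10) x 16^2 = 2560
  Digit '7' (value 7) x 16^1 = 112
  Digit '3' (value 3) x 16^0 = 3
Sum = 6771

6771


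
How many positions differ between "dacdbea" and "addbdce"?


Comparing "dacdbea" and "addbdce" position by position:
  Position 0: 'd' vs 'a' => DIFFER
  Position 1: 'a' vs 'd' => DIFFER
  Position 2: 'c' vs 'd' => DIFFER
  Position 3: 'd' vs 'b' => DIFFER
  Position 4: 'b' vs 'd' => DIFFER
  Position 5: 'e' vs 'c' => DIFFER
  Position 6: 'a' vs 'e' => DIFFER
Positions that differ: 7

7


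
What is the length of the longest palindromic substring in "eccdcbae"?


Input: "eccdcbae"
Checking substrings for palindromes:
  [2:5] "cdc" (len 3) => palindrome
  [1:3] "cc" (len 2) => palindrome
Longest palindromic substring: "cdc" with length 3

3


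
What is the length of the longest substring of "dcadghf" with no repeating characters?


Input: "dcadghf"
Sliding window (track last position of each char):
  Position 0 ('d'): window [0,0] length 1 -- new best
  Position 1 ('c'): window [0,1] length 2 -- new best
  Position 2 ('a'): window [0,2] length 3 -- new best
  Position 3 ('d'): repeat (last at 0), move window start to 1
  Position 3 ('d'): window [1,3] length 3
  Position 4 ('g'): window [1,4] length 4 -- new best
  Position 5 ('h'): window [1,5] length 5 -- new best
  Position 6 ('f'): window [1,6] length 6 -- new best
Longest substring with no repeats: "cadghf" with length 6

6


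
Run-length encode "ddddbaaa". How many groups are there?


Input: ddddbaaa
Scanning for consecutive runs:
  Group 1: 'd' x 4 (positions 0-3)
  Group 2: 'b' x 1 (positions 4-4)
  Group 3: 'a' x 3 (positions 5-7)
Total groups: 3

3


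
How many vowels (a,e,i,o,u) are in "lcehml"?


Input: lcehml
Checking each character:
  'l' at position 0: consonant
  'c' at position 1: consonant
  'e' at position 2: vowel (running total: 1)
  'h' at position 3: consonant
  'm' at position 4: consonant
  'l' at position 5: consonant
Total vowels: 1

1


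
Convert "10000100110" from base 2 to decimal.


Input: "10000100110" in base 2
Positional expansion:
  Digit '1' (value 1) x 2^10 = 1024
  Digit '0' (value 0) x 2^9 = 0
  Digit '0' (value 0) x 2^8 = 0
  Digit '0' (value 0) x 2^7 = 0
  Digit '0' (value 0) x 2^6 = 0
  Digit '1' (value 1) x 2^5 = 32
  Digit '0' (value 0) x 2^4 = 0
  Digit '0' (value 0) x 2^3 = 0
  Digit '1' (value 1) x 2^2 = 4
  Digit '1' (value 1) x 2^1 = 2
  Digit '0' (value 0) x 2^0 = 0
Sum = 1062

1062


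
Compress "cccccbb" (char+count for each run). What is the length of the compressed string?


Input: cccccbb
Runs:
  'c' x 5 => "c5"
  'b' x 2 => "b2"
Compressed: "c5b2"
Compressed length: 4

4


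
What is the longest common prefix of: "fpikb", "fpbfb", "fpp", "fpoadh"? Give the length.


Words: fpikb, fpbfb, fpp, fpoadh
  Position 0: all 'f' => match
  Position 1: all 'p' => match
  Position 2: ('i', 'b', 'p', 'o') => mismatch, stop
LCP = "fp" (length 2)

2


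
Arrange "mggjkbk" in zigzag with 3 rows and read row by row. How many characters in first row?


Zigzag "mggjkbk" into 3 rows:
Placing characters:
  'm' => row 0
  'g' => row 1
  'g' => row 2
  'j' => row 1
  'k' => row 0
  'b' => row 1
  'k' => row 2
Rows:
  Row 0: "mk"
  Row 1: "gjb"
  Row 2: "gk"
First row length: 2

2


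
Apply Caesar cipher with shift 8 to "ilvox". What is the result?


Caesar cipher: shift "ilvox" by 8
  'i' (pos 8) + 8 = pos 16 = 'q'
  'l' (pos 11) + 8 = pos 19 = 't'
  'v' (pos 21) + 8 = pos 3 = 'd'
  'o' (pos 14) + 8 = pos 22 = 'w'
  'x' (pos 23) + 8 = pos 5 = 'f'
Result: qtdwf

qtdwf


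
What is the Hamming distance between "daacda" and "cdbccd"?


Comparing "daacda" and "cdbccd" position by position:
  Position 0: 'd' vs 'c' => differ
  Position 1: 'a' vs 'd' => differ
  Position 2: 'a' vs 'b' => differ
  Position 3: 'c' vs 'c' => same
  Position 4: 'd' vs 'c' => differ
  Position 5: 'a' vs 'd' => differ
Total differences (Hamming distance): 5

5


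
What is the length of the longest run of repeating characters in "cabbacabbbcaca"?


Input: "cabbacabbbcaca"
Scanning for longest run:
  Position 1 ('a'): new char, reset run to 1
  Position 2 ('b'): new char, reset run to 1
  Position 3 ('b'): continues run of 'b', length=2
  Position 4 ('a'): new char, reset run to 1
  Position 5 ('c'): new char, reset run to 1
  Position 6 ('a'): new char, reset run to 1
  Position 7 ('b'): new char, reset run to 1
  Position 8 ('b'): continues run of 'b', length=2
  Position 9 ('b'): continues run of 'b', length=3
  Position 10 ('c'): new char, reset run to 1
  Position 11 ('a'): new char, reset run to 1
  Position 12 ('c'): new char, reset run to 1
  Position 13 ('a'): new char, reset run to 1
Longest run: 'b' with length 3

3


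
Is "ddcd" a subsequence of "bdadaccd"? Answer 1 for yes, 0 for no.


Check if "ddcd" is a subsequence of "bdadaccd"
Greedy scan:
  Position 0 ('b'): no match needed
  Position 1 ('d'): matches sub[0] = 'd'
  Position 2 ('a'): no match needed
  Position 3 ('d'): matches sub[1] = 'd'
  Position 4 ('a'): no match needed
  Position 5 ('c'): matches sub[2] = 'c'
  Position 6 ('c'): no match needed
  Position 7 ('d'): matches sub[3] = 'd'
All 4 characters matched => is a subsequence

1


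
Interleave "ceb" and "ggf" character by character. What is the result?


Interleaving "ceb" and "ggf":
  Position 0: 'c' from first, 'g' from second => "cg"
  Position 1: 'e' from first, 'g' from second => "eg"
  Position 2: 'b' from first, 'f' from second => "bf"
Result: cgegbf

cgegbf


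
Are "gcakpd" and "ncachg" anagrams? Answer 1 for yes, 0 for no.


Strings: "gcakpd", "ncachg"
Sorted first:  acdgkp
Sorted second: accghn
Differ at position 2: 'd' vs 'c' => not anagrams

0


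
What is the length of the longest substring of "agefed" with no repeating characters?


Input: "agefed"
Sliding window (track last position of each char):
  Position 0 ('a'): window [0,0] length 1 -- new best
  Position 1 ('g'): window [0,1] length 2 -- new best
  Position 2 ('e'): window [0,2] length 3 -- new best
  Position 3 ('f'): window [0,3] length 4 -- new best
  Position 4 ('e'): repeat (last at 2), move window start to 3
  Position 4 ('e'): window [3,4] length 2
  Position 5 ('d'): window [3,5] length 3
Longest substring with no repeats: "agef" with length 4

4


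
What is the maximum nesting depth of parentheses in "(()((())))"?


Input: "(()((())))"
Tracking depth:
  Position 0 '(': depth becomes 1
  Position 1 '(': depth becomes 2
  Position 2 ')': depth becomes 1
  Position 3 '(': depth becomes 2
  Position 4 '(': depth becomes 3
  Position 5 '(': depth becomes 4
  Position 6 ')': depth becomes 3
  Position 7 ')': depth becomes 2
  Position 8 ')': depth becomes 1
  Position 9 ')': depth becomes 0
Maximum depth reached: 4

4


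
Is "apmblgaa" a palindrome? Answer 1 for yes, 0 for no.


Input: apmblgaa
Reversed: aaglbmpa
  Compare pos 0 ('a') with pos 7 ('a'): match
  Compare pos 1 ('p') with pos 6 ('a'): MISMATCH
  Compare pos 2 ('m') with pos 5 ('g'): MISMATCH
  Compare pos 3 ('b') with pos 4 ('l'): MISMATCH
Result: not a palindrome

0


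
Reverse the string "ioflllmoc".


Input: ioflllmoc
Reading characters right to left:
  Position 8: 'c'
  Position 7: 'o'
  Position 6: 'm'
  Position 5: 'l'
  Position 4: 'l'
  Position 3: 'l'
  Position 2: 'f'
  Position 1: 'o'
  Position 0: 'i'
Reversed: comlllfoi

comlllfoi


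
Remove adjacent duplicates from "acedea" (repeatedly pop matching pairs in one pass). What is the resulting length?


Input: acedea
Stack-based adjacent duplicate removal:
  Read 'a': push. Stack: a
  Read 'c': push. Stack: ac
  Read 'e': push. Stack: ace
  Read 'd': push. Stack: aced
  Read 'e': push. Stack: acede
  Read 'a': push. Stack: acedea
Final stack: "acedea" (length 6)

6


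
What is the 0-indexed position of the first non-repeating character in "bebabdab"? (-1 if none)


Input: bebabdab
Character frequencies:
  'a': 2
  'b': 4
  'd': 1
  'e': 1
Scanning left to right for freq == 1:
  Position 0 ('b'): freq=4, skip
  Position 1 ('e'): unique! => answer = 1

1
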